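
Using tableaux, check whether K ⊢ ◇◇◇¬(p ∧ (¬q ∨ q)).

Tableau for the negation ¬◇◇◇¬(p ∧ (¬q ∨ q)):
1. ¬◇◇◇¬(p ∧ (¬q ∨ q)), u
The negation has an open branch (countermodel exists).

Not valid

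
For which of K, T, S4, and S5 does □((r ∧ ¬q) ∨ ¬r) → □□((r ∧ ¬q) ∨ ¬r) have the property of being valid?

S4-tableau for the negation ¬(□((r ∧ ¬q) ∨ ¬r) → □□((r ∧ ¬q) ∨ ¬r)):
1. ¬(□((r ∧ ¬q) ∨ ¬r) → □□((r ∧ ¬q) ∨ ¬r)), 0
2. □((r ∧ ¬q) ∨ ¬r), 0   [¬→-rule on 1]
3. ¬□□((r ∧ ¬q) ∨ ¬r), 0   [¬→-rule on 1]
4. (r ∧ ¬q) ∨ ¬r, 0   [□-rule on 2 via 0R0]
5. r ∧ ¬q, 0   [∨-rule on 4 (branches; this branch)]
6. r, 0   [∧-rule on 5]
7. ¬q, 0   [∧-rule on 5]
8. ¬□((r ∧ ¬q) ∨ ¬r), 1   [¬□-rule on 3: fresh world 1, 0R1]
9. (r ∧ ¬q) ∨ ¬r, 1   [□-rule on 2 via 0R1]
10. r ∧ ¬q, 1   [∨-rule on 9 (branches; this branch)]
11. r, 1   [∧-rule on 10]
12. ¬q, 1   [∧-rule on 10]
13. ¬((r ∧ ¬q) ∨ ¬r), 2   [¬□-rule on 8: fresh world 2, 1R2]
14. ¬(r ∧ ¬q), 2   [¬∨-rule on 13]
15. r, 2   [¬∨-rule on 13]
16. (r ∧ ¬q) ∨ ¬r, 2   [□-rule on 2 via 0R2]
17. q, 2   [¬∧-rule on 14 (branches; this branch)]
18. r ∧ ¬q, 2   [∨-rule on 16 (branches; this branch)]
19. ¬q, 2   [∧-rule on 18]
Accessibility: 0R0, 0R1, 0R2, 1R1, 1R2, 2R2
Branch closes: q and ¬q both at 2.
Every branch closes (one shown): valid in S4, hence also in S5 (every theorem of S4 is a theorem of S5).
T-tableau for the negation ¬(□((r ∧ ¬q) ∨ ¬r) → □□((r ∧ ¬q) ∨ ¬r)):
1. ¬(□((r ∧ ¬q) ∨ ¬r) → □□((r ∧ ¬q) ∨ ¬r)), 0
2. □((r ∧ ¬q) ∨ ¬r), 0   [¬→-rule on 1]
3. ¬□□((r ∧ ¬q) ∨ ¬r), 0   [¬→-rule on 1]
4. (r ∧ ¬q) ∨ ¬r, 0   [□-rule on 2 via 0R0]
5. ¬r, 0   [∨-rule on 4 (branches; this branch)]
6. ¬□((r ∧ ¬q) ∨ ¬r), 1   [¬□-rule on 3: fresh world 1, 0R1]
7. (r ∧ ¬q) ∨ ¬r, 1   [□-rule on 2 via 0R1]
8. ¬r, 1   [∨-rule on 7 (branches; this branch)]
9. ¬((r ∧ ¬q) ∨ ¬r), 2   [¬□-rule on 6: fresh world 2, 1R2]
10. ¬(r ∧ ¬q), 2   [¬∨-rule on 9]
11. r, 2   [¬∨-rule on 9]
12. q, 2   [¬∧-rule on 10 (branches; this branch)]
Accessibility: 0R0, 0R1, 1R1, 1R2, 2R2
Complete open branch: countermodel on a T-frame, so not valid in T, nor in K (the same frame is also a K-frame).

S4, S5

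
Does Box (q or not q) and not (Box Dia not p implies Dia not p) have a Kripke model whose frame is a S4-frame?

Unsatisfiable

1. Box (q or not q) and not (Box Dia not p implies Dia not p), u
2. Box (q or not q), u
3. not (Box Dia not p implies Dia not p), u
4. Box Dia not p, u
5. not Dia not p, u
6. q or not q, u
7. Dia not p, u
8. p, u
9. not q, u
10. not p, v
11. q or not q, v
12. Dia not p, v
13. p, v
Accessibility: uRu, uRv, vRv
Branch closes: p and not p both at v.
All branches of the tableau close; one closing branch shown above.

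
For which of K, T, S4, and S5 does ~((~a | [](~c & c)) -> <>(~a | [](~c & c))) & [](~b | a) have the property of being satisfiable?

K-tableau for the formula:
1. ~((~a | [](~c & c)) -> <>(~a | [](~c & c))) & [](~b | a), w0
2. ~((~a | [](~c & c)) -> <>(~a | [](~c & c))), w0
3. [](~b | a), w0
4. ~a | [](~c & c), w0
5. ~<>(~a | [](~c & c)), w0
6. [](~c & c), w0
Complete open branch: satisfiable in K.
T-tableau for the formula:
1. ~((~a | [](~c & c)) -> <>(~a | [](~c & c))) & [](~b | a), w0
2. ~((~a | [](~c & c)) -> <>(~a | [](~c & c))), w0
3. [](~b | a), w0
4. ~a | [](~c & c), w0
5. ~<>(~a | [](~c & c)), w0
6. ~b | a, w0
7. ~(~a | [](~c & c)), w0
8. a, w0
9. ~[](~c & c), w0
10. [](~c & c), w0
11. ~c & c, w0
12. ~c, w0
13. c, w0
Accessibility: w0Rw0
Branch closes: c and ~c both at w0.
Every branch closes (one shown): unsatisfiable in T, hence also in S4, S5 (every S4/S5-frame is a T-frame).

K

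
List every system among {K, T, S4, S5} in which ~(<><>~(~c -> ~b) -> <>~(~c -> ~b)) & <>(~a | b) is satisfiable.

K, T

S4-tableau for the formula:
1. ~(<><>~(~c -> ~b) -> <>~(~c -> ~b)) & <>(~a | b), 0
2. ~(<><>~(~c -> ~b) -> <>~(~c -> ~b)), 0   [&-rule on 1]
3. <>(~a | b), 0   [&-rule on 1]
4. <><>~(~c -> ~b), 0   [~->-rule on 2]
5. ~<>~(~c -> ~b), 0   [~->-rule on 2]
6. ~c -> ~b, 0   [~<>-rule on 5 via 0R0]
7. ~b, 0   [->-rule on 6 (branches; this branch)]
8. ~a | b, 1   [<>-rule on 3: fresh world 1, 0R1]
9. ~c -> ~b, 1   [~<>-rule on 5 via 0R1]
10. b, 1   [|-rule on 8 (branches; this branch)]
11. c, 1   [->-rule on 9 (branches; this branch)]
12. <>~(~c -> ~b), 2   [<>-rule on 4: fresh world 2, 0R2]
13. ~c -> ~b, 2   [~<>-rule on 5 via 0R2]
14. ~b, 2   [->-rule on 13 (branches; this branch)]
15. ~(~c -> ~b), 3   [<>-rule on 12: fresh world 3, 2R3]
16. ~c, 3   [~->-rule on 15]
17. b, 3   [~->-rule on 15]
18. ~c -> ~b, 3   [~<>-rule on 5 via 0R3]
19. ~b, 3   [->-rule on 18 (branches; this branch)]
Accessibility: 0R0, 0R1, 0R2, 0R3, 1R1, 2R2, 2R3, 3R3
Branch closes: b and ~b both at 3.
Every branch closes (one shown): unsatisfiable in S4, hence also in S5 (every S5-frame is an S4-frame).
T-tableau for the formula:
1. ~(<><>~(~c -> ~b) -> <>~(~c -> ~b)) & <>(~a | b), 0
2. ~(<><>~(~c -> ~b) -> <>~(~c -> ~b)), 0   [&-rule on 1]
3. <>(~a | b), 0   [&-rule on 1]
4. <><>~(~c -> ~b), 0   [~->-rule on 2]
5. ~<>~(~c -> ~b), 0   [~->-rule on 2]
6. ~c -> ~b, 0   [~<>-rule on 5 via 0R0]
7. ~b, 0   [->-rule on 6 (branches; this branch)]
8. ~a | b, 1   [<>-rule on 3: fresh world 1, 0R1]
9. ~c -> ~b, 1   [~<>-rule on 5 via 0R1]
10. b, 1   [|-rule on 8 (branches; this branch)]
11. c, 1   [->-rule on 9 (branches; this branch)]
12. <>~(~c -> ~b), 2   [<>-rule on 4: fresh world 2, 0R2]
13. ~c -> ~b, 2   [~<>-rule on 5 via 0R2]
14. ~b, 2   [->-rule on 13 (branches; this branch)]
15. ~(~c -> ~b), 3   [<>-rule on 12: fresh world 3, 2R3]
16. ~c, 3   [~->-rule on 15]
17. b, 3   [~->-rule on 15]
Accessibility: 0R0, 0R1, 0R2, 1R1, 2R2, 2R3, 3R3
Complete open branch: satisfiable in T, hence also in K (this T-model is also a K-model).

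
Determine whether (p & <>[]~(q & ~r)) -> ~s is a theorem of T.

Invalid (countermodel exists)

Tableau for the negation ~((p & <>[]~(q & ~r)) -> ~s):
1. ~((p & <>[]~(q & ~r)) -> ~s), 0
2. p & <>[]~(q & ~r), 0
3. s, 0
4. p, 0
5. <>[]~(q & ~r), 0
6. []~(q & ~r), 1
7. ~(q & ~r), 1
8. r, 1
Accessibility: 0R0, 0R1, 1R1
The negation has an open branch (countermodel exists).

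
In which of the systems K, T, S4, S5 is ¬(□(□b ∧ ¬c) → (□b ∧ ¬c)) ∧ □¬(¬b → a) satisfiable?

K-tableau for the formula:
1. ¬(□(□b ∧ ¬c) → (□b ∧ ¬c)) ∧ □¬(¬b → a), u
2. ¬(□(□b ∧ ¬c) → (□b ∧ ¬c)), u
3. □¬(¬b → a), u
4. □(□b ∧ ¬c), u
5. ¬(□b ∧ ¬c), u
6. c, u
Complete open branch: satisfiable in K.
T-tableau for the formula:
1. ¬(□(□b ∧ ¬c) → (□b ∧ ¬c)) ∧ □¬(¬b → a), u
2. ¬(□(□b ∧ ¬c) → (□b ∧ ¬c)), u
3. □¬(¬b → a), u
4. □(□b ∧ ¬c), u
5. ¬(□b ∧ ¬c), u
6. ¬(¬b → a), u
7. ¬b, u
8. ¬a, u
9. □b ∧ ¬c, u
10. □b, u
11. ¬c, u
12. b, u
Accessibility: uRu
Branch closes: b and ¬b both at u.
Every branch closes (one shown): unsatisfiable in T, hence also in S4, S5 (every S4/S5-frame is a T-frame).

K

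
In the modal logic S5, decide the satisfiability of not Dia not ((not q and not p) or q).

1. not Dia not ((not q and not p) or q), w0
2. (not q and not p) or q, w0   [neg-Dia-rule on 1 via w0Rw0]
3. q, w0   [or-rule on 2 (branches; this branch)]
Accessibility: w0Rw0

Yes, satisfiable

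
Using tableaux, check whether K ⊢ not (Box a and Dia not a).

Yes, valid

Tableau for the negation Box a and Dia not a:
1. Box a and Dia not a, w0
2. Box a, w0   [and-rule on 1]
3. Dia not a, w0   [and-rule on 1]
4. not a, w1   [Dia-rule on 3: fresh world w1, w0Rw1]
5. a, w1   [Box-rule on 2 via w0Rw1]
Accessibility: w0Rw1
Branch closes: a and not a both at w1.
All branches of the negation close; one closing branch shown above.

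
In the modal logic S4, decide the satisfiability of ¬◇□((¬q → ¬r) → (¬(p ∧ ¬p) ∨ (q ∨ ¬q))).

1. ¬◇□((¬q → ¬r) → (¬(p ∧ ¬p) ∨ (q ∨ ¬q))), 0
2. ¬□((¬q → ¬r) → (¬(p ∧ ¬p) ∨ (q ∨ ¬q))), 0
3. ¬((¬q → ¬r) → (¬(p ∧ ¬p) ∨ (q ∨ ¬q))), 1
4. ¬q → ¬r, 1
5. ¬(¬(p ∧ ¬p) ∨ (q ∨ ¬q)), 1
6. p ∧ ¬p, 1
7. ¬(q ∨ ¬q), 1
8. p, 1
9. ¬p, 1
Accessibility: 0R0, 0R1, 1R1
Branch closes: p and ¬p both at 1.
All branches of the tableau close; one closing branch shown above.

No, unsatisfiable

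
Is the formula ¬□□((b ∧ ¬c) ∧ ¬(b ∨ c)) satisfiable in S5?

Yes, satisfiable

1. ¬□□((b ∧ ¬c) ∧ ¬(b ∨ c)), u
2. ¬□((b ∧ ¬c) ∧ ¬(b ∨ c)), v   [¬□-rule on 1: fresh world v, uRv]
3. ¬((b ∧ ¬c) ∧ ¬(b ∨ c)), w   [¬□-rule on 2: fresh world w, vRw]
4. b ∨ c, w   [¬∧-rule on 3 (branches; this branch)]
5. c, w   [∨-rule on 4 (branches; this branch)]
Accessibility: uRu, uRv, uRw, vRu, vRv, vRw, wRu, wRv, wRw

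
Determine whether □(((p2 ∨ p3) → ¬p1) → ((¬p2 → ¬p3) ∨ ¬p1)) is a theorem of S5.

Valid in S5

Tableau for the negation ¬□(((p2 ∨ p3) → ¬p1) → ((¬p2 → ¬p3) ∨ ¬p1)):
1. ¬□(((p2 ∨ p3) → ¬p1) → ((¬p2 → ¬p3) ∨ ¬p1)), w0
2. ¬(((p2 ∨ p3) → ¬p1) → ((¬p2 → ¬p3) ∨ ¬p1)), w1
3. (p2 ∨ p3) → ¬p1, w1
4. ¬((¬p2 → ¬p3) ∨ ¬p1), w1
5. ¬(¬p2 → ¬p3), w1
6. p1, w1
7. ¬p2, w1
8. p3, w1
9. ¬(p2 ∨ p3), w1
10. ¬p3, w1
Accessibility: w0Rw0, w0Rw1, w1Rw0, w1Rw1
Branch closes: p3 and ¬p3 both at w1.
All branches of the negation close; one closing branch shown above.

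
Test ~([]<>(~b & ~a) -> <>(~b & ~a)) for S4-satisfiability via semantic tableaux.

1. ~([]<>(~b & ~a) -> <>(~b & ~a)), 0
2. []<>(~b & ~a), 0
3. ~<>(~b & ~a), 0
4. <>(~b & ~a), 0
5. ~(~b & ~a), 0
6. a, 0
7. ~b & ~a, 1
8. ~b, 1
9. ~a, 1
10. <>(~b & ~a), 1
11. ~(~b & ~a), 1
12. a, 1
Accessibility: 0R0, 0R1, 1R1
Branch closes: a and ~a both at 1.
(One branch shown.) All branches close.

Unsatisfiable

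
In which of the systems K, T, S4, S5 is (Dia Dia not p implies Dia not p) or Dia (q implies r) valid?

S4-tableau for the negation not ((Dia Dia not p implies Dia not p) or Dia (q implies r)):
1. not ((Dia Dia not p implies Dia not p) or Dia (q implies r)), 0
2. not (Dia Dia not p implies Dia not p), 0
3. not Dia (q implies r), 0
4. Dia Dia not p, 0
5. not Dia not p, 0
6. not (q implies r), 0
7. q, 0
8. not r, 0
9. p, 0
10. Dia not p, 1
11. not (q implies r), 1
12. q, 1
13. not r, 1
14. p, 1
15. not p, 2
16. not (q implies r), 2
17. q, 2
18. not r, 2
19. p, 2
Accessibility: 0R0, 0R1, 0R2, 1R1, 1R2, 2R2
Branch closes: p and not p both at 2.
Every branch closes (one shown): valid in S4, hence also in S5 (every theorem of S4 is a theorem of S5).
T-tableau for the negation not ((Dia Dia not p implies Dia not p) or Dia (q implies r)):
1. not ((Dia Dia not p implies Dia not p) or Dia (q implies r)), 0
2. not (Dia Dia not p implies Dia not p), 0
3. not Dia (q implies r), 0
4. Dia Dia not p, 0
5. not Dia not p, 0
6. not (q implies r), 0
7. q, 0
8. not r, 0
9. p, 0
10. Dia not p, 1
11. not (q implies r), 1
12. q, 1
13. not r, 1
14. p, 1
15. not p, 2
Accessibility: 0R0, 0R1, 1R1, 1R2, 2R2
Complete open branch: countermodel on a T-frame, so not valid in T, nor in K (the same frame is also a K-frame).

S4, S5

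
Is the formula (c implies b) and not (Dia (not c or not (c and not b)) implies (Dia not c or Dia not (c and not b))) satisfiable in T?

1. (c implies b) and not (Dia (not c or not (c and not b)) implies (Dia not c or Dia not (c and not b))), w0
2. c implies b, w0   [and-rule on 1]
3. not (Dia (not c or not (c and not b)) implies (Dia not c or Dia not (c and not b))), w0   [and-rule on 1]
4. Dia (not c or not (c and not b)), w0   [neg-implies-rule on 3]
5. not (Dia not c or Dia not (c and not b)), w0   [neg-implies-rule on 3]
6. not Dia not c, w0   [neg-or-rule on 5]
7. not Dia not (c and not b), w0   [neg-or-rule on 5]
8. c, w0   [neg-Dia-rule on 6 via w0Rw0]
9. c and not b, w0   [neg-Dia-rule on 7 via w0Rw0]
10. not b, w0   [and-rule on 9]
11. b, w0   [implies-rule on 2 (branches; this branch)]
Accessibility: w0Rw0
Branch closes: b and not b both at w0.
(One branch shown.) All branches close.

Unsatisfiable (every branch closes)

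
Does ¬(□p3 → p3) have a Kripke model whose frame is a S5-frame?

Unsatisfiable

1. ¬(□p3 → p3), 0
2. □p3, 0
3. ¬p3, 0
4. p3, 0
Accessibility: 0R0
Branch closes: p3 and ¬p3 both at 0.
(One branch shown.) All branches close.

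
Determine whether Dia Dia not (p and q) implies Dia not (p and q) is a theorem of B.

Tableau for the negation not (Dia Dia not (p and q) implies Dia not (p and q)):
1. not (Dia Dia not (p and q) implies Dia not (p and q)), 0
2. Dia Dia not (p and q), 0
3. not Dia not (p and q), 0
4. p and q, 0
5. p, 0
6. q, 0
7. Dia not (p and q), 1
8. p and q, 1
9. p, 1
10. q, 1
11. not (p and q), 2
12. not q, 2
Accessibility: 0R0, 0R1, 1R0, 1R1, 1R2, 2R1, 2R2
The negation has an open branch (countermodel exists).

Invalid (countermodel exists)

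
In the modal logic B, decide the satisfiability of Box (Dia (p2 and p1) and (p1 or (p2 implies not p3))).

1. Box (Dia (p2 and p1) and (p1 or (p2 implies not p3))), w0
2. Dia (p2 and p1) and (p1 or (p2 implies not p3)), w0
3. Dia (p2 and p1), w0
4. p1 or (p2 implies not p3), w0
5. p2 implies not p3, w0
6. not p3, w0
7. p2 and p1, w1
8. p2, w1
9. p1, w1
10. Dia (p2 and p1) and (p1 or (p2 implies not p3)), w1
11. Dia (p2 and p1), w1
12. p1 or (p2 implies not p3), w1
13. p2 implies not p3, w1
14. not p3, w1
15. p2 and p1, w2
16. p2, w2
17. p1, w2
Accessibility: w0Rw0, w0Rw1, w1Rw0, w1Rw1, w1Rw2, w2Rw1, w2Rw2

Yes, satisfiable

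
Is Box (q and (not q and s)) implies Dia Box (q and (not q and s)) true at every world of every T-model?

Tableau for the negation not (Box (q and (not q and s)) implies Dia Box (q and (not q and s))):
1. not (Box (q and (not q and s)) implies Dia Box (q and (not q and s))), u
2. Box (q and (not q and s)), u
3. not Dia Box (q and (not q and s)), u
4. q and (not q and s), u
5. q, u
6. not q and s, u
7. not q, u
8. s, u
Accessibility: uRu
Branch closes: q and not q both at u.
Every branch of the negation's tableau closes; the branch above is one of them.

Valid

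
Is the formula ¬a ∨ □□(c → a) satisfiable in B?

Yes, satisfiable

1. ¬a ∨ □□(c → a), u
2. □□(c → a), u   [∨-rule on 1 (branches; this branch)]
3. □(c → a), u   [□-rule on 2 via uRu]
4. c → a, u   [□-rule on 3 via uRu]
5. a, u   [→-rule on 4 (branches; this branch)]
Accessibility: uRu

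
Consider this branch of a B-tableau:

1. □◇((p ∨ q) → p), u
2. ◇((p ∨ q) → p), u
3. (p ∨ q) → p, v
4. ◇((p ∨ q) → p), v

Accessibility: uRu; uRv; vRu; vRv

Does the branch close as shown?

No, open

No atom appears with both signs at the same world.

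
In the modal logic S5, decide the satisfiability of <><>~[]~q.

1. <><>~[]~q, w0
2. <>~[]~q, w1
3. ~[]~q, w2
4. q, w3
Accessibility: w0Rw0, w0Rw1, w0Rw2, w0Rw3, w1Rw0, w1Rw1, w1Rw2, w1Rw3, w2Rw0, w2Rw1, w2Rw2, w2Rw3, w3Rw0, w3Rw1, w3Rw2, w3Rw3

Satisfiable (open branch found)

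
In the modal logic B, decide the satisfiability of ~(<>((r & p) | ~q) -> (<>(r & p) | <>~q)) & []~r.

No, unsatisfiable

1. ~(<>((r & p) | ~q) -> (<>(r & p) | <>~q)) & []~r, 0
2. ~(<>((r & p) | ~q) -> (<>(r & p) | <>~q)), 0   [&-rule on 1]
3. []~r, 0   [&-rule on 1]
4. <>((r & p) | ~q), 0   [~->-rule on 2]
5. ~(<>(r & p) | <>~q), 0   [~->-rule on 2]
6. ~<>(r & p), 0   [~|-rule on 5]
7. ~<>~q, 0   [~|-rule on 5]
8. ~r, 0   [[]-rule on 3 via 0R0]
9. ~(r & p), 0   [~<>-rule on 6 via 0R0]
10. q, 0   [~<>-rule on 7 via 0R0]
11. ~p, 0   [~&-rule on 9 (branches; this branch)]
12. (r & p) | ~q, 1   [<>-rule on 4: fresh world 1, 0R1]
13. ~r, 1   [[]-rule on 3 via 0R1]
14. ~(r & p), 1   [~<>-rule on 6 via 0R1]
15. q, 1   [~<>-rule on 7 via 0R1]
16. r & p, 1   [|-rule on 12 (branches; this branch)]
17. r, 1   [&-rule on 16]
18. p, 1   [&-rule on 16]
Accessibility: 0R0, 0R1, 1R0, 1R1
Branch closes: r and ~r both at 1.
All branches of the tableau close; one closing branch shown above.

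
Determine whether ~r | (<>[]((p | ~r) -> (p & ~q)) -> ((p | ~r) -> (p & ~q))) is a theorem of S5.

Tableau for the negation ~(~r | (<>[]((p | ~r) -> (p & ~q)) -> ((p | ~r) -> (p & ~q)))):
1. ~(~r | (<>[]((p | ~r) -> (p & ~q)) -> ((p | ~r) -> (p & ~q)))), w0
2. r, w0
3. ~(<>[]((p | ~r) -> (p & ~q)) -> ((p | ~r) -> (p & ~q))), w0
4. <>[]((p | ~r) -> (p & ~q)), w0
5. ~((p | ~r) -> (p & ~q)), w0
6. p | ~r, w0
7. ~(p & ~q), w0
8. p, w0
9. q, w0
10. []((p | ~r) -> (p & ~q)), w1
11. (p | ~r) -> (p & ~q), w0
12. (p | ~r) -> (p & ~q), w1
13. p & ~q, w0
14. ~q, w0
Accessibility: w0Rw0, w0Rw1, w1Rw0, w1Rw1
Branch closes: q and ~q both at w0.
Every branch of the negation's tableau closes; the branch above is one of them.

Yes, valid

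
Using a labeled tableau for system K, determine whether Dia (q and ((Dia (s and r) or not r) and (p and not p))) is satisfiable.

Unsatisfiable

1. Dia (q and ((Dia (s and r) or not r) and (p and not p))), u
2. q and ((Dia (s and r) or not r) and (p and not p)), v   [Dia-rule on 1: fresh world v, uRv]
3. q, v   [and-rule on 2]
4. (Dia (s and r) or not r) and (p and not p), v   [and-rule on 2]
5. Dia (s and r) or not r, v   [and-rule on 4]
6. p and not p, v   [and-rule on 4]
7. p, v   [and-rule on 6]
8. not p, v   [and-rule on 6]
Accessibility: uRv
Branch closes: p and not p both at v.
Every branch closes; the branch above is one of them.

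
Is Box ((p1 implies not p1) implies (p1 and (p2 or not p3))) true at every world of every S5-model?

Not valid

Tableau for the negation not Box ((p1 implies not p1) implies (p1 and (p2 or not p3))):
1. not Box ((p1 implies not p1) implies (p1 and (p2 or not p3))), 0
2. not ((p1 implies not p1) implies (p1 and (p2 or not p3))), 1   [neg-Box-rule on 1: fresh world 1, 0R1]
3. p1 implies not p1, 1   [neg-implies-rule on 2]
4. not (p1 and (p2 or not p3)), 1   [neg-implies-rule on 2]
5. not p1, 1   [implies-rule on 3 (branches; this branch)]
6. not (p2 or not p3), 1   [neg-and-rule on 4 (branches; this branch)]
7. not p2, 1   [neg-or-rule on 6]
8. p3, 1   [neg-or-rule on 6]
Accessibility: 0R0, 0R1, 1R0, 1R1
The negation has an open branch (countermodel exists).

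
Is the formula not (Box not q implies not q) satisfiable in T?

1. not (Box not q implies not q), 0
2. Box not q, 0
3. q, 0
4. not q, 0
Accessibility: 0R0
Branch closes: q and not q both at 0.
(One branch shown.) All branches close.

No, unsatisfiable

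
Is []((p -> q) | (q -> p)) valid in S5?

Tableau for the negation ~[]((p -> q) | (q -> p)):
1. ~[]((p -> q) | (q -> p)), 0
2. ~((p -> q) | (q -> p)), 1
3. ~(p -> q), 1
4. ~(q -> p), 1
5. p, 1
6. ~q, 1
7. q, 1
8. ~p, 1
Accessibility: 0R0, 0R1, 1R0, 1R1
Branch closes: q and ~q both at 1.
Every branch of the negation's tableau closes; the branch above is one of them.

Valid in S5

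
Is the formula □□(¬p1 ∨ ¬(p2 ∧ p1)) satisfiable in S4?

Yes, satisfiable

1. □□(¬p1 ∨ ¬(p2 ∧ p1)), 0
2. □(¬p1 ∨ ¬(p2 ∧ p1)), 0   [□-rule on 1 via 0R0]
3. ¬p1 ∨ ¬(p2 ∧ p1), 0   [□-rule on 2 via 0R0]
4. ¬(p2 ∧ p1), 0   [∨-rule on 3 (branches; this branch)]
5. ¬p1, 0   [¬∧-rule on 4 (branches; this branch)]
Accessibility: 0R0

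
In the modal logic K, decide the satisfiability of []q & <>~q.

1. []q & <>~q, u
2. []q, u   [&-rule on 1]
3. <>~q, u   [&-rule on 1]
4. ~q, v   [<>-rule on 3: fresh world v, uRv]
5. q, v   [[]-rule on 2 via uRv]
Accessibility: uRv
Branch closes: q and ~q both at v.
Every branch closes; the branch above is one of them.

Unsatisfiable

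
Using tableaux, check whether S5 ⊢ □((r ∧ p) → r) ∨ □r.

Tableau for the negation ¬(□((r ∧ p) → r) ∨ □r):
1. ¬(□((r ∧ p) → r) ∨ □r), 0
2. ¬□((r ∧ p) → r), 0   [¬∨-rule on 1]
3. ¬□r, 0   [¬∨-rule on 1]
4. ¬((r ∧ p) → r), 1   [¬□-rule on 2: fresh world 1, 0R1]
5. r ∧ p, 1   [¬→-rule on 4]
6. ¬r, 1   [¬→-rule on 4]
7. r, 1   [∧-rule on 5]
8. p, 1   [∧-rule on 5]
Accessibility: 0R0, 0R1, 1R0, 1R1
Branch closes: r and ¬r both at 1.
All branches of the negation close; one closing branch shown above.

Valid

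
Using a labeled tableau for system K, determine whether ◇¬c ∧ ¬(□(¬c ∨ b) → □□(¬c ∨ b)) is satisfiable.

Satisfiable (open branch found)

1. ◇¬c ∧ ¬(□(¬c ∨ b) → □□(¬c ∨ b)), u
2. ◇¬c, u
3. ¬(□(¬c ∨ b) → □□(¬c ∨ b)), u
4. □(¬c ∨ b), u
5. ¬□□(¬c ∨ b), u
6. ¬c, v
7. ¬c ∨ b, v
8. b, v
9. ¬□(¬c ∨ b), w
10. ¬c ∨ b, w
11. b, w
12. ¬(¬c ∨ b), x
13. c, x
14. ¬b, x
Accessibility: uRv, uRw, wRx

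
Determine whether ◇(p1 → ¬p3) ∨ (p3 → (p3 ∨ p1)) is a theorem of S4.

Yes, valid

Tableau for the negation ¬(◇(p1 → ¬p3) ∨ (p3 → (p3 ∨ p1))):
1. ¬(◇(p1 → ¬p3) ∨ (p3 → (p3 ∨ p1))), 0
2. ¬◇(p1 → ¬p3), 0   [¬∨-rule on 1]
3. ¬(p3 → (p3 ∨ p1)), 0   [¬∨-rule on 1]
4. p3, 0   [¬→-rule on 3]
5. ¬(p3 ∨ p1), 0   [¬→-rule on 3]
6. ¬p3, 0   [¬∨-rule on 5]
7. ¬p1, 0   [¬∨-rule on 5]
Accessibility: 0R0
Branch closes: p3 and ¬p3 both at 0.
All branches of the negation close; one closing branch shown above.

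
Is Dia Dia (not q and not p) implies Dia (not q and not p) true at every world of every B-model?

Tableau for the negation not (Dia Dia (not q and not p) implies Dia (not q and not p)):
1. not (Dia Dia (not q and not p) implies Dia (not q and not p)), 0
2. Dia Dia (not q and not p), 0
3. not Dia (not q and not p), 0
4. not (not q and not p), 0
5. p, 0
6. Dia (not q and not p), 1
7. not (not q and not p), 1
8. p, 1
9. not q and not p, 2
10. not q, 2
11. not p, 2
Accessibility: 0R0, 0R1, 1R0, 1R1, 1R2, 2R1, 2R2
The negation has an open branch (countermodel exists).

Not valid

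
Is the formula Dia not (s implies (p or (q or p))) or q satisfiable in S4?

Yes, satisfiable

1. Dia not (s implies (p or (q or p))) or q, 0
2. q, 0
Accessibility: 0R0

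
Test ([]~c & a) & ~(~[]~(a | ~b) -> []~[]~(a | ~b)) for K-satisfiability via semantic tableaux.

Satisfiable

1. ([]~c & a) & ~(~[]~(a | ~b) -> []~[]~(a | ~b)), 0
2. []~c & a, 0
3. ~(~[]~(a | ~b) -> []~[]~(a | ~b)), 0
4. []~c, 0
5. a, 0
6. ~[]~(a | ~b), 0
7. ~[]~[]~(a | ~b), 0
8. a | ~b, 1
9. ~c, 1
10. ~b, 1
11. []~(a | ~b), 2
12. ~c, 2
Accessibility: 0R1, 0R2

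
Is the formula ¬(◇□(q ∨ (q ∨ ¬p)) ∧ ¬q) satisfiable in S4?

Yes, satisfiable

1. ¬(◇□(q ∨ (q ∨ ¬p)) ∧ ¬q), w0
2. q, w0   [¬∧-rule on 1 (branches; this branch)]
Accessibility: w0Rw0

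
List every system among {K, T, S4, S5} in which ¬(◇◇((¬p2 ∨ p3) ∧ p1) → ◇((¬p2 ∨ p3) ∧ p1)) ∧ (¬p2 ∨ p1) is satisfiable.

S4-tableau for the formula:
1. ¬(◇◇((¬p2 ∨ p3) ∧ p1) → ◇((¬p2 ∨ p3) ∧ p1)) ∧ (¬p2 ∨ p1), u
2. ¬(◇◇((¬p2 ∨ p3) ∧ p1) → ◇((¬p2 ∨ p3) ∧ p1)), u
3. ¬p2 ∨ p1, u
4. ◇◇((¬p2 ∨ p3) ∧ p1), u
5. ¬◇((¬p2 ∨ p3) ∧ p1), u
6. ¬((¬p2 ∨ p3) ∧ p1), u
7. p1, u
8. ¬(¬p2 ∨ p3), u
9. p2, u
10. ¬p3, u
11. ◇((¬p2 ∨ p3) ∧ p1), v
12. ¬((¬p2 ∨ p3) ∧ p1), v
13. ¬(¬p2 ∨ p3), v
14. p2, v
15. ¬p3, v
16. (¬p2 ∨ p3) ∧ p1, w
17. ¬p2 ∨ p3, w
18. p1, w
19. ¬((¬p2 ∨ p3) ∧ p1), w
20. p3, w
21. ¬(¬p2 ∨ p3), w
22. p2, w
23. ¬p3, w
Accessibility: uRu, uRv, uRw, vRv, vRw, wRw
Branch closes: p3 and ¬p3 both at w.
Every branch closes (one shown): unsatisfiable in S4, hence also in S5 (every S5-frame is an S4-frame).
T-tableau for the formula:
1. ¬(◇◇((¬p2 ∨ p3) ∧ p1) → ◇((¬p2 ∨ p3) ∧ p1)) ∧ (¬p2 ∨ p1), u
2. ¬(◇◇((¬p2 ∨ p3) ∧ p1) → ◇((¬p2 ∨ p3) ∧ p1)), u
3. ¬p2 ∨ p1, u
4. ◇◇((¬p2 ∨ p3) ∧ p1), u
5. ¬◇((¬p2 ∨ p3) ∧ p1), u
6. ¬((¬p2 ∨ p3) ∧ p1), u
7. p1, u
8. ¬(¬p2 ∨ p3), u
9. p2, u
10. ¬p3, u
11. ◇((¬p2 ∨ p3) ∧ p1), v
12. ¬((¬p2 ∨ p3) ∧ p1), v
13. ¬p1, v
14. (¬p2 ∨ p3) ∧ p1, w
15. ¬p2 ∨ p3, w
16. p1, w
17. p3, w
Accessibility: uRu, uRv, vRv, vRw, wRw
Complete open branch: satisfiable in T, hence also in K (this T-model is also a K-model).

K, T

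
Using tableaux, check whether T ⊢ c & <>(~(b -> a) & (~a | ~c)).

Tableau for the negation ~(c & <>(~(b -> a) & (~a | ~c))):
1. ~(c & <>(~(b -> a) & (~a | ~c))), u
2. ~<>(~(b -> a) & (~a | ~c)), u
3. ~(~(b -> a) & (~a | ~c)), u
4. ~(~a | ~c), u
5. a, u
6. c, u
Accessibility: uRu
The negation has an open branch (countermodel exists).

No, not valid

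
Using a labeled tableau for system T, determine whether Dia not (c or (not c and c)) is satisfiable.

Satisfiable (open branch found)

1. Dia not (c or (not c and c)), w0
2. not (c or (not c and c)), w1
3. not c, w1
4. not (not c and c), w1
Accessibility: w0Rw0, w0Rw1, w1Rw1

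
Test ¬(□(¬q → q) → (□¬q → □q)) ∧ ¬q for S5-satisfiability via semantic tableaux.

Unsatisfiable (every branch closes)

1. ¬(□(¬q → q) → (□¬q → □q)) ∧ ¬q, u
2. ¬(□(¬q → q) → (□¬q → □q)), u
3. ¬q, u
4. □(¬q → q), u
5. ¬(□¬q → □q), u
6. □¬q, u
7. ¬□q, u
8. ¬q → q, u
9. q, u
Accessibility: uRu
Branch closes: q and ¬q both at u.
Every branch closes; the branch above is one of them.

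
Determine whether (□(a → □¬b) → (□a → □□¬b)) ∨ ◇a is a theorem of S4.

Valid in S4

Tableau for the negation ¬((□(a → □¬b) → (□a → □□¬b)) ∨ ◇a):
1. ¬((□(a → □¬b) → (□a → □□¬b)) ∨ ◇a), w0
2. ¬(□(a → □¬b) → (□a → □□¬b)), w0
3. ¬◇a, w0
4. □(a → □¬b), w0
5. ¬(□a → □□¬b), w0
6. □a, w0
7. ¬□□¬b, w0
8. ¬a, w0
9. a → □¬b, w0
10. a, w0
Accessibility: w0Rw0
Branch closes: a and ¬a both at w0.
All branches of the negation close; one closing branch shown above.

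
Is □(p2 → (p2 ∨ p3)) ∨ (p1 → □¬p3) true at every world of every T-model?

Tableau for the negation ¬(□(p2 → (p2 ∨ p3)) ∨ (p1 → □¬p3)):
1. ¬(□(p2 → (p2 ∨ p3)) ∨ (p1 → □¬p3)), w0
2. ¬□(p2 → (p2 ∨ p3)), w0
3. ¬(p1 → □¬p3), w0
4. p1, w0
5. ¬□¬p3, w0
6. ¬(p2 → (p2 ∨ p3)), w1
7. p2, w1
8. ¬(p2 ∨ p3), w1
9. ¬p2, w1
10. ¬p3, w1
Accessibility: w0Rw0, w0Rw1, w1Rw1
Branch closes: p2 and ¬p2 both at w1.
All branches of the negation close; one closing branch shown above.

Valid in T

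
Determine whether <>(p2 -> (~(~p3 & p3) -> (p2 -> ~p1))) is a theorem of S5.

Invalid (countermodel exists)

Tableau for the negation ~<>(p2 -> (~(~p3 & p3) -> (p2 -> ~p1))):
1. ~<>(p2 -> (~(~p3 & p3) -> (p2 -> ~p1))), u
2. ~(p2 -> (~(~p3 & p3) -> (p2 -> ~p1))), u
3. p2, u
4. ~(~(~p3 & p3) -> (p2 -> ~p1)), u
5. ~(~p3 & p3), u
6. ~(p2 -> ~p1), u
7. p1, u
8. ~p3, u
Accessibility: uRu
The negation has an open branch (countermodel exists).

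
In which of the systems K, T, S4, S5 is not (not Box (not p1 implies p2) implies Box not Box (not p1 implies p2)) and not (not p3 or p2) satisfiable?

S5-tableau for the formula:
1. not (not Box (not p1 implies p2) implies Box not Box (not p1 implies p2)) and not (not p3 or p2), 0
2. not (not Box (not p1 implies p2) implies Box not Box (not p1 implies p2)), 0
3. not (not p3 or p2), 0
4. not Box (not p1 implies p2), 0
5. not Box not Box (not p1 implies p2), 0
6. p3, 0
7. not p2, 0
8. not (not p1 implies p2), 1
9. not p1, 1
10. not p2, 1
11. Box (not p1 implies p2), 2
12. not p1 implies p2, 0
13. not p1 implies p2, 1
14. not p1 implies p2, 2
15. p1, 0
16. p2, 1
Accessibility: 0R0, 0R1, 0R2, 1R0, 1R1, 1R2, 2R0, 2R1, 2R2
Branch closes: p2 and not p2 both at 1.
Every branch closes (one shown): unsatisfiable in S5.
S4-tableau for the formula:
1. not (not Box (not p1 implies p2) implies Box not Box (not p1 implies p2)) and not (not p3 or p2), 0
2. not (not Box (not p1 implies p2) implies Box not Box (not p1 implies p2)), 0
3. not (not p3 or p2), 0
4. not Box (not p1 implies p2), 0
5. not Box not Box (not p1 implies p2), 0
6. p3, 0
7. not p2, 0
8. not (not p1 implies p2), 1
9. not p1, 1
10. not p2, 1
11. Box (not p1 implies p2), 2
12. not p1 implies p2, 2
13. p2, 2
Accessibility: 0R0, 0R1, 0R2, 1R1, 2R2
Complete open branch: satisfiable in S4, hence also in K, T (this S4-model is also a K-model and a T-model).

K, T, S4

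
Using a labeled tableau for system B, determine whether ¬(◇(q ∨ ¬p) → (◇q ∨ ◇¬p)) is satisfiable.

1. ¬(◇(q ∨ ¬p) → (◇q ∨ ◇¬p)), 0
2. ◇(q ∨ ¬p), 0
3. ¬(◇q ∨ ◇¬p), 0
4. ¬◇q, 0
5. ¬◇¬p, 0
6. ¬q, 0
7. p, 0
8. q ∨ ¬p, 1
9. ¬q, 1
10. p, 1
11. ¬p, 1
Accessibility: 0R0, 0R1, 1R0, 1R1
Branch closes: p and ¬p both at 1.
Every branch closes; the branch above is one of them.

Unsatisfiable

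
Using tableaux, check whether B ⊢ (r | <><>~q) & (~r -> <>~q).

Tableau for the negation ~((r | <><>~q) & (~r -> <>~q)):
1. ~((r | <><>~q) & (~r -> <>~q)), w0
2. ~(~r -> <>~q), w0
3. ~r, w0
4. ~<>~q, w0
5. q, w0
Accessibility: w0Rw0
The negation has an open branch (countermodel exists).

No, not valid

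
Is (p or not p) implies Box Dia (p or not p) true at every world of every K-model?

Tableau for the negation not ((p or not p) implies Box Dia (p or not p)):
1. not ((p or not p) implies Box Dia (p or not p)), 0
2. p or not p, 0
3. not Box Dia (p or not p), 0
4. not p, 0
5. not Dia (p or not p), 1
Accessibility: 0R1
The negation has an open branch (countermodel exists).

No, not valid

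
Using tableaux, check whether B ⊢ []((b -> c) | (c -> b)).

Tableau for the negation ~[]((b -> c) | (c -> b)):
1. ~[]((b -> c) | (c -> b)), 0
2. ~((b -> c) | (c -> b)), 1   [~[]-rule on 1: fresh world 1, 0R1]
3. ~(b -> c), 1   [~|-rule on 2]
4. ~(c -> b), 1   [~|-rule on 2]
5. b, 1   [~->-rule on 3]
6. ~c, 1   [~->-rule on 3]
7. c, 1   [~->-rule on 4]
8. ~b, 1   [~->-rule on 4]
Accessibility: 0R0, 0R1, 1R0, 1R1
Branch closes: c and ~c both at 1.
Every branch of the negation's tableau closes; the branch above is one of them.

Valid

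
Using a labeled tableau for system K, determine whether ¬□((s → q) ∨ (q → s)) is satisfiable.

1. ¬□((s → q) ∨ (q → s)), u
2. ¬((s → q) ∨ (q → s)), v
3. ¬(s → q), v
4. ¬(q → s), v
5. s, v
6. ¬q, v
7. q, v
8. ¬s, v
Accessibility: uRv
Branch closes: q and ¬q both at v.
(One branch shown.) All branches close.

Unsatisfiable (every branch closes)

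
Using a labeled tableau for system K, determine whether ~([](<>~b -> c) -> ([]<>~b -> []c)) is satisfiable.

Unsatisfiable (every branch closes)

1. ~([](<>~b -> c) -> ([]<>~b -> []c)), 0
2. [](<>~b -> c), 0
3. ~([]<>~b -> []c), 0
4. []<>~b, 0
5. ~[]c, 0
6. ~c, 1
7. <>~b -> c, 1
8. <>~b, 1
9. ~<>~b, 1
10. ~b, 2
11. b, 2
Accessibility: 0R1, 1R2
Branch closes: b and ~b both at 2.
Every branch closes; the branch above is one of them.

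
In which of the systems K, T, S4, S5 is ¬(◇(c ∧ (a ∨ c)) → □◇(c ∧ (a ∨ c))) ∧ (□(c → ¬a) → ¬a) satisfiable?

K, T, S4

S5-tableau for the formula:
1. ¬(◇(c ∧ (a ∨ c)) → □◇(c ∧ (a ∨ c))) ∧ (□(c → ¬a) → ¬a), w0
2. ¬(◇(c ∧ (a ∨ c)) → □◇(c ∧ (a ∨ c))), w0
3. □(c → ¬a) → ¬a, w0
4. ◇(c ∧ (a ∨ c)), w0
5. ¬□◇(c ∧ (a ∨ c)), w0
6. ¬a, w0
7. c ∧ (a ∨ c), w1
8. c, w1
9. a ∨ c, w1
10. ¬◇(c ∧ (a ∨ c)), w2
11. ¬(c ∧ (a ∨ c)), w0
12. ¬(c ∧ (a ∨ c)), w1
13. ¬(c ∧ (a ∨ c)), w2
14. ¬(a ∨ c), w0
15. ¬c, w0
16. ¬(a ∨ c), w1
17. ¬a, w1
18. ¬c, w1
Accessibility: w0Rw0, w0Rw1, w0Rw2, w1Rw0, w1Rw1, w1Rw2, w2Rw0, w2Rw1, w2Rw2
Branch closes: c and ¬c both at w1.
Every branch closes (one shown): unsatisfiable in S5.
S4-tableau for the formula:
1. ¬(◇(c ∧ (a ∨ c)) → □◇(c ∧ (a ∨ c))) ∧ (□(c → ¬a) → ¬a), w0
2. ¬(◇(c ∧ (a ∨ c)) → □◇(c ∧ (a ∨ c))), w0
3. □(c → ¬a) → ¬a, w0
4. ◇(c ∧ (a ∨ c)), w0
5. ¬□◇(c ∧ (a ∨ c)), w0
6. ¬a, w0
7. c ∧ (a ∨ c), w1
8. c, w1
9. a ∨ c, w1
10. ¬◇(c ∧ (a ∨ c)), w2
11. ¬(c ∧ (a ∨ c)), w2
12. ¬(a ∨ c), w2
13. ¬a, w2
14. ¬c, w2
Accessibility: w0Rw0, w0Rw1, w0Rw2, w1Rw1, w2Rw2
Complete open branch: satisfiable in S4, hence also in K, T (this S4-model is also a K-model and a T-model).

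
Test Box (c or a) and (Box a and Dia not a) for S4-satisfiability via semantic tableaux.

Unsatisfiable (every branch closes)

1. Box (c or a) and (Box a and Dia not a), 0
2. Box (c or a), 0
3. Box a and Dia not a, 0
4. Box a, 0
5. Dia not a, 0
6. c or a, 0
7. a, 0
8. not a, 1
9. c or a, 1
10. a, 1
Accessibility: 0R0, 0R1, 1R1
Branch closes: a and not a both at 1.
All branches of the tableau close; one closing branch shown above.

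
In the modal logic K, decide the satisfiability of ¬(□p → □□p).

1. ¬(□p → □□p), 0
2. □p, 0
3. ¬□□p, 0
4. ¬□p, 1
5. p, 1
6. ¬p, 2
Accessibility: 0R1, 1R2

Satisfiable (open branch found)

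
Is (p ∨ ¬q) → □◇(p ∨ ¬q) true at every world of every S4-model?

Tableau for the negation ¬((p ∨ ¬q) → □◇(p ∨ ¬q)):
1. ¬((p ∨ ¬q) → □◇(p ∨ ¬q)), u
2. p ∨ ¬q, u
3. ¬□◇(p ∨ ¬q), u
4. ¬q, u
5. ¬◇(p ∨ ¬q), v
6. ¬(p ∨ ¬q), v
7. ¬p, v
8. q, v
Accessibility: uRu, uRv, vRv
The negation has an open branch (countermodel exists).

No, not valid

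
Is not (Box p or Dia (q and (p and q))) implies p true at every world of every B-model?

Tableau for the negation not (not (Box p or Dia (q and (p and q))) implies p):
1. not (not (Box p or Dia (q and (p and q))) implies p), u
2. not (Box p or Dia (q and (p and q))), u
3. not p, u
4. not Box p, u
5. not Dia (q and (p and q)), u
6. not (q and (p and q)), u
7. not (p and q), u
8. not q, u
9. not p, v
10. not (q and (p and q)), v
11. not (p and q), v
12. not q, v
Accessibility: uRu, uRv, vRu, vRv
The negation has an open branch (countermodel exists).

No, not valid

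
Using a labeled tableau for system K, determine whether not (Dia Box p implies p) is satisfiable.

1. not (Dia Box p implies p), u
2. Dia Box p, u
3. not p, u
4. Box p, v
Accessibility: uRv

Satisfiable (open branch found)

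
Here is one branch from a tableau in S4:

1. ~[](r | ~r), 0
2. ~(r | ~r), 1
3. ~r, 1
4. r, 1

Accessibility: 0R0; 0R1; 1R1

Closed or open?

Both r and ~r appear at 1.

Yes, closed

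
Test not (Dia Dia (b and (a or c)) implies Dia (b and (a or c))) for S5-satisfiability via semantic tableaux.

1. not (Dia Dia (b and (a or c)) implies Dia (b and (a or c))), u
2. Dia Dia (b and (a or c)), u
3. not Dia (b and (a or c)), u
4. not (b and (a or c)), u
5. not (a or c), u
6. not a, u
7. not c, u
8. Dia (b and (a or c)), v
9. not (b and (a or c)), v
10. not (a or c), v
11. not a, v
12. not c, v
13. b and (a or c), w
14. b, w
15. a or c, w
16. not (b and (a or c)), w
17. c, w
18. not (a or c), w
19. not a, w
20. not c, w
Accessibility: uRu, uRv, uRw, vRu, vRv, vRw, wRu, wRv, wRw
Branch closes: c and not c both at w.
(One branch shown.) All branches close.

Unsatisfiable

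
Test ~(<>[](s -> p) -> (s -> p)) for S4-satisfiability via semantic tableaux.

Satisfiable (open branch found)

1. ~(<>[](s -> p) -> (s -> p)), 0
2. <>[](s -> p), 0
3. ~(s -> p), 0
4. s, 0
5. ~p, 0
6. [](s -> p), 1
7. s -> p, 1
8. p, 1
Accessibility: 0R0, 0R1, 1R1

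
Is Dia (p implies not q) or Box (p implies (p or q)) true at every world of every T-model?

Tableau for the negation not (Dia (p implies not q) or Box (p implies (p or q))):
1. not (Dia (p implies not q) or Box (p implies (p or q))), 0
2. not Dia (p implies not q), 0   [neg-or-rule on 1]
3. not Box (p implies (p or q)), 0   [neg-or-rule on 1]
4. not (p implies not q), 0   [neg-Dia-rule on 2 via 0R0]
5. p, 0   [neg-implies-rule on 4]
6. q, 0   [neg-implies-rule on 4]
7. not (p implies (p or q)), 1   [neg-Box-rule on 3: fresh world 1, 0R1]
8. p, 1   [neg-implies-rule on 7]
9. not (p or q), 1   [neg-implies-rule on 7]
10. not p, 1   [neg-or-rule on 9]
11. not q, 1   [neg-or-rule on 9]
Accessibility: 0R0, 0R1, 1R1
Branch closes: p and not p both at 1.
Every branch of the negation's tableau closes; the branch above is one of them.

Valid in T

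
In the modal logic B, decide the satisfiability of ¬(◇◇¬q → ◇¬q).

Yes, satisfiable

1. ¬(◇◇¬q → ◇¬q), w0
2. ◇◇¬q, w0   [¬→-rule on 1]
3. ¬◇¬q, w0   [¬→-rule on 1]
4. q, w0   [¬◇-rule on 3 via w0Rw0]
5. ◇¬q, w1   [◇-rule on 2: fresh world w1, w0Rw1]
6. q, w1   [¬◇-rule on 3 via w0Rw1]
7. ¬q, w2   [◇-rule on 5: fresh world w2, w1Rw2]
Accessibility: w0Rw0, w0Rw1, w1Rw0, w1Rw1, w1Rw2, w2Rw1, w2Rw2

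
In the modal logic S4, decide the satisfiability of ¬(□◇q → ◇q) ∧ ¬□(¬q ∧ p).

1. ¬(□◇q → ◇q) ∧ ¬□(¬q ∧ p), w0
2. ¬(□◇q → ◇q), w0
3. ¬□(¬q ∧ p), w0
4. □◇q, w0
5. ¬◇q, w0
6. ◇q, w0
7. ¬q, w0
8. ¬(¬q ∧ p), w1
9. ◇q, w1
10. ¬q, w1
11. ¬p, w1
12. q, w2
13. ◇q, w2
14. ¬q, w2
Accessibility: w0Rw0, w0Rw1, w0Rw2, w1Rw1, w2Rw2
Branch closes: q and ¬q both at w2.
All branches of the tableau close; one closing branch shown above.

No, unsatisfiable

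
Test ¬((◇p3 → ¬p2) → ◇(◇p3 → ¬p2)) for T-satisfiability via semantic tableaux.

1. ¬((◇p3 → ¬p2) → ◇(◇p3 → ¬p2)), 0
2. ◇p3 → ¬p2, 0
3. ¬◇(◇p3 → ¬p2), 0
4. ¬(◇p3 → ¬p2), 0
5. ◇p3, 0
6. p2, 0
7. ¬◇p3, 0
8. ¬p3, 0
9. p3, 1
10. ¬(◇p3 → ¬p2), 1
11. ◇p3, 1
12. p2, 1
13. ¬p3, 1
Accessibility: 0R0, 0R1, 1R1
Branch closes: p3 and ¬p3 both at 1.
Every branch closes; the branch above is one of them.

Unsatisfiable (every branch closes)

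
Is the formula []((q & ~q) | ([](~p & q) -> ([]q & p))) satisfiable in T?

Satisfiable

1. []((q & ~q) | ([](~p & q) -> ([]q & p))), w0
2. (q & ~q) | ([](~p & q) -> ([]q & p)), w0
3. [](~p & q) -> ([]q & p), w0
4. []q & p, w0
5. []q, w0
6. p, w0
7. q, w0
Accessibility: w0Rw0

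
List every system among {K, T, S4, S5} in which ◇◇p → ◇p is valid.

S4, S5

S4-tableau for the negation ¬(◇◇p → ◇p):
1. ¬(◇◇p → ◇p), w0
2. ◇◇p, w0
3. ¬◇p, w0
4. ¬p, w0
5. ◇p, w1
6. ¬p, w1
7. p, w2
8. ¬p, w2
Accessibility: w0Rw0, w0Rw1, w0Rw2, w1Rw1, w1Rw2, w2Rw2
Branch closes: p and ¬p both at w2.
Every branch closes (one shown): valid in S4, hence also in S5 (every theorem of S4 is a theorem of S5).
T-tableau for the negation ¬(◇◇p → ◇p):
1. ¬(◇◇p → ◇p), w0
2. ◇◇p, w0
3. ¬◇p, w0
4. ¬p, w0
5. ◇p, w1
6. ¬p, w1
7. p, w2
Accessibility: w0Rw0, w0Rw1, w1Rw1, w1Rw2, w2Rw2
Complete open branch: countermodel on a T-frame, so not valid in T, nor in K (the same frame is also a K-frame).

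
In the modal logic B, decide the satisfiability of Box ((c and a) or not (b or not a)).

1. Box ((c and a) or not (b or not a)), u
2. (c and a) or not (b or not a), u   [Box-rule on 1 via uRu]
3. not (b or not a), u   [or-rule on 2 (branches; this branch)]
4. not b, u   [neg-or-rule on 3]
5. a, u   [neg-or-rule on 3]
Accessibility: uRu

Yes, satisfiable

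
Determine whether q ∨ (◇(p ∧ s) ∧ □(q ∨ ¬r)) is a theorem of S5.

No, not valid

Tableau for the negation ¬(q ∨ (◇(p ∧ s) ∧ □(q ∨ ¬r))):
1. ¬(q ∨ (◇(p ∧ s) ∧ □(q ∨ ¬r))), u
2. ¬q, u   [¬∨-rule on 1]
3. ¬(◇(p ∧ s) ∧ □(q ∨ ¬r)), u   [¬∨-rule on 1]
4. ¬□(q ∨ ¬r), u   [¬∧-rule on 3 (branches; this branch)]
5. ¬(q ∨ ¬r), v   [¬□-rule on 4: fresh world v, uRv]
6. ¬q, v   [¬∨-rule on 5]
7. r, v   [¬∨-rule on 5]
Accessibility: uRu, uRv, vRu, vRv
The negation has an open branch (countermodel exists).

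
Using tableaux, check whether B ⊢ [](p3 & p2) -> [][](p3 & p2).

Invalid (countermodel exists)

Tableau for the negation ~([](p3 & p2) -> [][](p3 & p2)):
1. ~([](p3 & p2) -> [][](p3 & p2)), w0
2. [](p3 & p2), w0   [~->-rule on 1]
3. ~[][](p3 & p2), w0   [~->-rule on 1]
4. p3 & p2, w0   [[]-rule on 2 via w0Rw0]
5. p3, w0   [&-rule on 4]
6. p2, w0   [&-rule on 4]
7. ~[](p3 & p2), w1   [~[]-rule on 3: fresh world w1, w0Rw1]
8. p3 & p2, w1   [[]-rule on 2 via w0Rw1]
9. p3, w1   [&-rule on 8]
10. p2, w1   [&-rule on 8]
11. ~(p3 & p2), w2   [~[]-rule on 7: fresh world w2, w1Rw2]
12. ~p2, w2   [~&-rule on 11 (branches; this branch)]
Accessibility: w0Rw0, w0Rw1, w1Rw0, w1Rw1, w1Rw2, w2Rw1, w2Rw2
The negation has an open branch (countermodel exists).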